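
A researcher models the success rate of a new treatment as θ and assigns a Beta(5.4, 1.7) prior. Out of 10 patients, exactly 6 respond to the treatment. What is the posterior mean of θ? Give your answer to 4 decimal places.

The binomial likelihood is conjugate to the Beta prior: with 6 successes and 4 failures, the posterior is Beta(5.4+6, 1.7+4) = Beta(11.4, 5.7).
Posterior mean = α/(α+β) = 11.4/17.1 = 0.6667.

Posterior mean ≈ 0.6667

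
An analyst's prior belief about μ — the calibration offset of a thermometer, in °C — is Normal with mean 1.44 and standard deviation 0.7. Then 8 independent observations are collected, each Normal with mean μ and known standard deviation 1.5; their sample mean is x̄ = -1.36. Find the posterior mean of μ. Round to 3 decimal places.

Posterior mean ≈ -0.339

Prior precision 1/τ₀² = 1/0.7² = 2.04082; data precision n/σ² = 8/1.5² = 3.55556.
Posterior precision = 2.04082 + 3.55556 = 5.59637.
Posterior mean = (2.04082·1.44 + 3.55556·-1.36) / 5.59637 = -0.339.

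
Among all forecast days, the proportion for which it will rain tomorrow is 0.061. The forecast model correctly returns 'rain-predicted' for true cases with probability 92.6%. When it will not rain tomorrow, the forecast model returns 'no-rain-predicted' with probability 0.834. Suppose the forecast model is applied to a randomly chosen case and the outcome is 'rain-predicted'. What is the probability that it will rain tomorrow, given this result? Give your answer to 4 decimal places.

P(H | E) ≈ 0.2660

Let H be the event that it will rain tomorrow. P(H) = 0.061, so P(¬H) = 0.939. With E the 'rain-predicted' result, P(E|H) = 0.926 and P(E|¬H) = 0.166.
P(E) = 0.926·0.061 + 0.166·0.939 = 0.056486 + 0.15587 = 0.21236.
By Bayes' theorem, P(H|E) = 0.056486 / 0.21236 = 0.2660.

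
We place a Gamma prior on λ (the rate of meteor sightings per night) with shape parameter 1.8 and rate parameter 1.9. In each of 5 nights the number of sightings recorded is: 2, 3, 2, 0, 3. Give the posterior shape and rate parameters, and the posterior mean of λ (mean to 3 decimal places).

Total count ∑xᵢ = 10 over n = 5 nights.
Gamma is conjugate to the Poisson likelihood: posterior is Gamma(shape = 1.8+10 = 11.8, rate = 1.9+5 = 6.9).
Posterior mean = shape/rate = 11.8/6.9 = 1.710.

Posterior: Gamma(shape=11.8, rate=6.9); mean ≈ 1.710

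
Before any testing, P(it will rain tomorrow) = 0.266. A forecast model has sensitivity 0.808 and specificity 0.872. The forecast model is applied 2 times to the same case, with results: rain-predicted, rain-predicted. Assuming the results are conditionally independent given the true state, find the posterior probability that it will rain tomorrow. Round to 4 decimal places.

Posterior P(H) ≈ 0.9352

Let H be the event that it will rain tomorrow; start with P(H) = 0.266. P('rain-predicted'|H) = 0.808, P('rain-predicted'|¬H) = 0.128.
Update on result 1 ('rain-predicted'): P(H) ← 0.808·0.2660 / (0.808·0.2660 + 0.128·0.7340) = 0.21493/0.30888 = 0.6958.
Update on result 2 ('rain-predicted'): P(H) ← 0.808·0.6958 / (0.808·0.6958 + 0.128·0.3042) = 0.56223/0.60116 = 0.9352.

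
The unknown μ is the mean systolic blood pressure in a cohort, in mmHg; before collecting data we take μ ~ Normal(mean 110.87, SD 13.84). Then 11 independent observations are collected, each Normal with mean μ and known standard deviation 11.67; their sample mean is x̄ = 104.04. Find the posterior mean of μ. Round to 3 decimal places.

With known σ, the Normal prior is conjugate. Weight on the data is w = (n/σ²)/(n/σ² + 1/τ₀²) = 0.0807702/(0.0807702+0.00522069) = 0.93929.
Posterior mean = w·x̄ + (1−w)·μ₀ = 0.93929·104.04 + 0.060712·110.87 = 104.455.

Posterior mean ≈ 104.455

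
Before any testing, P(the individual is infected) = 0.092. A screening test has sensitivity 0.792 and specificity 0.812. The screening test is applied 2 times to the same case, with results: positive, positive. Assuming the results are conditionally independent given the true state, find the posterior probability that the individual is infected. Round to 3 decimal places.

With H the event that the individual is infected, the joint likelihood of the observed sequence is P(data|H) = 0.792·0.792 = 0.62726 and P(data|¬H) = 0.188·0.188 = 0.035344.
Bayes: P(H|data) = 0.092·0.62726 / (0.092·0.62726 + 0.908·0.035344) = 0.057708/0.089801 = 0.6426.

Posterior P(H) ≈ 0.643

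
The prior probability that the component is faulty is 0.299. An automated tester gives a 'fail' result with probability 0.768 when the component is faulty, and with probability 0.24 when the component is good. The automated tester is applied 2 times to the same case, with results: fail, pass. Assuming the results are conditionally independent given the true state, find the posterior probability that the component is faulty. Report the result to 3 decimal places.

Posterior P(H) ≈ 0.294

Let H be the event that the component is faulty; start with P(H) = 0.299. P('fail'|H) = 0.768, P('fail'|¬H) = 0.24.
Update on result 1 ('fail'): P(H) ← 0.768·0.2990 / (0.768·0.2990 + 0.24·0.7010) = 0.22963/0.39787 = 0.5772.
Update on result 2 ('pass'): P(H) ← 0.232·0.5772 / (0.232·0.5772 + 0.76·0.4228) = 0.13390/0.45526 = 0.2941.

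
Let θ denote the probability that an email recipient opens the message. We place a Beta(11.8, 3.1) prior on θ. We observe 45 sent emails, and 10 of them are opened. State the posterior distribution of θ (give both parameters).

The binomial likelihood is conjugate to the Beta prior: with 10 successes and 35 failures, the posterior is Beta(11.8+10, 3.1+35) = Beta(21.8, 38.1).

Posterior: Beta(21.8, 38.1)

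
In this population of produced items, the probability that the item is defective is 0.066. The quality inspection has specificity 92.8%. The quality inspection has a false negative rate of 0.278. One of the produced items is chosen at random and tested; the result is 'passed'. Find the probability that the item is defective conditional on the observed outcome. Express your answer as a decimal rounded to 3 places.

Let H be the event that the item is defective. P(H) = 0.066, so P(¬H) = 0.934. With E the 'passed' result, P(E|H) = 0.278 and P(E|¬H) = 0.928.
P(E) = 0.278·0.066 + 0.928·0.934 = 0.018348 + 0.86675 = 0.88510.
By Bayes' theorem, P(H|E) = 0.018348 / 0.88510 = 0.021.

P(H | E) ≈ 0.021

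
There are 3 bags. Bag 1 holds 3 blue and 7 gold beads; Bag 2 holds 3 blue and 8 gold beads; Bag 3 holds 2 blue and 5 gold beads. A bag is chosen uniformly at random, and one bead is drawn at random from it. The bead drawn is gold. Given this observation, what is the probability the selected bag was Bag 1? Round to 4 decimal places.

Posterior probability ≈ 0.3269

Tabulate prior·likelihood by source: [1] prior 0.333333, lik 0.7, product 0.2333; [2] prior 0.333333, lik 0.7273, product 0.2424; [3] prior 0.333333, lik 0.7143, product 0.2381.
Normalizing constant = 0.71385; the posterior for Bag 1 is its product over the sum, 0.2333/0.71385 = 0.3269.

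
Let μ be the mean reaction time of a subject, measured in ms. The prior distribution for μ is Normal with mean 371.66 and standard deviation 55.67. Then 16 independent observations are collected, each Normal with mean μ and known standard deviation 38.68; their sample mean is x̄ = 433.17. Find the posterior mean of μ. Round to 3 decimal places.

Posterior mean ≈ 431.368

Prior precision 1/τ₀² = 1/55.67² = 0.00032267; data precision n/σ² = 16/38.68² = 0.0106942.
Posterior precision = 0.00032267 + 0.0106942 = 0.0110168.
Posterior mean = (0.00032267·371.66 + 0.0106942·433.17) / 0.0110168 = 431.368.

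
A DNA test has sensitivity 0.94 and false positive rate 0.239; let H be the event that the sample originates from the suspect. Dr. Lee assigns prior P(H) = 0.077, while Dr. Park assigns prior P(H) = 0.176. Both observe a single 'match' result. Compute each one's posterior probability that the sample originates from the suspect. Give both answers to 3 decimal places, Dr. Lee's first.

Dr. Lee: 0.247; Dr. Park: 0.457

The likelihood ratio for a 'match' result is 0.94/0.239 = 3.9331.
Dr. Lee: prior odds 0.077/0.923 = 0.083424; posterior odds 0.32811; posterior probability 0.247.
Dr. Park: prior odds 0.176/0.824 = 0.21359; posterior odds 0.84007; posterior probability 0.457.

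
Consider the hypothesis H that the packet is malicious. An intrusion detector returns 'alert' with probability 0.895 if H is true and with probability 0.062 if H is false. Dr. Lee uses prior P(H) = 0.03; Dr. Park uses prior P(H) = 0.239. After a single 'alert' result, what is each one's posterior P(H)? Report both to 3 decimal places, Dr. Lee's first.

Dr. Lee: 0.309; Dr. Park: 0.819

The likelihood ratio for an 'alert' result is 0.895/0.062 = 14.435.
Dr. Lee: prior odds 0.03/0.97 = 0.030928; posterior odds 0.44646; posterior probability 0.309.
Dr. Park: prior odds 0.239/0.761 = 0.31406; posterior odds 4.5336; posterior probability 0.819.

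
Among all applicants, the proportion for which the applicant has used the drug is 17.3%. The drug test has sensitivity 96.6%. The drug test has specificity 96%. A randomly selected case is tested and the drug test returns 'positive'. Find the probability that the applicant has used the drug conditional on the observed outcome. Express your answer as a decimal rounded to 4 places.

P(H | E) ≈ 0.8348

Let H be the event that the applicant has used the drug. P(H) = 0.173, so P(¬H) = 0.827. With E the 'positive' result, P(E|H) = 0.966 and P(E|¬H) = 0.04.
P(E) = 0.966·0.173 + 0.04·0.827 = 0.16712 + 0.033080 = 0.20020.
By Bayes' theorem, P(H|E) = 0.16712 / 0.20020 = 0.8348.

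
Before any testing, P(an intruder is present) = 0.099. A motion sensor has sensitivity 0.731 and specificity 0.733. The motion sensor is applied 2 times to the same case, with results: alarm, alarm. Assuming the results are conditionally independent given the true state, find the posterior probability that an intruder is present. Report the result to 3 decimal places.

Posterior P(H) ≈ 0.452

With H the event that an intruder is present, the joint likelihood of the observed sequence is P(data|H) = 0.731·0.731 = 0.53436 and P(data|¬H) = 0.267·0.267 = 0.071289.
Bayes: P(H|data) = 0.099·0.53436 / (0.099·0.53436 + 0.901·0.071289) = 0.052902/0.11713 = 0.4516.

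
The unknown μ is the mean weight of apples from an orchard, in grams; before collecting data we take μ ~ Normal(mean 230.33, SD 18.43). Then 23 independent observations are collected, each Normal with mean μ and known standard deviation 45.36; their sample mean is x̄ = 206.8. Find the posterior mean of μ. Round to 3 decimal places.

Posterior mean ≈ 211.705

Prior precision 1/τ₀² = 1/18.43² = 0.00294408; data precision n/σ² = 23/45.36² = 0.0111785.
Posterior precision = 0.00294408 + 0.0111785 = 0.0141225.
Posterior mean = (0.00294408·230.33 + 0.0111785·206.8) / 0.0141225 = 211.705.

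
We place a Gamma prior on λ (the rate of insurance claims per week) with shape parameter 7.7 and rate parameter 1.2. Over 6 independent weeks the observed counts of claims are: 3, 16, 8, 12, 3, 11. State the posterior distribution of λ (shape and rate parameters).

Posterior: Gamma(shape=60.7, rate=7.2)

The Poisson likelihood adds the total count to the shape and the number of exposure periods to the rate. Here ∑xᵢ = 53 and n = 6, so shape 7.7→60.7 and rate 1.2→7.2.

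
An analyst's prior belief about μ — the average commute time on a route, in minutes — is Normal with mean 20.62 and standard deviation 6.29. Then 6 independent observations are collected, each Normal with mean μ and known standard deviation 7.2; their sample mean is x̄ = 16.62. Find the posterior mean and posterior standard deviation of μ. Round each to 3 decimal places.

Posterior mean ≈ 17.337; posterior SD ≈ 2.663

With known σ, the Normal prior is conjugate. Weight on the data is w = (n/σ²)/(n/σ² + 1/τ₀²) = 0.115741/(0.115741+0.0252754) = 0.82076.
Posterior mean = w·x̄ + (1−w)·μ₀ = 0.82076·16.62 + 0.17924·20.62 = 17.337. Posterior variance = 1/(0.115741+0.0252754) = 7.09138, so SD = 2.663.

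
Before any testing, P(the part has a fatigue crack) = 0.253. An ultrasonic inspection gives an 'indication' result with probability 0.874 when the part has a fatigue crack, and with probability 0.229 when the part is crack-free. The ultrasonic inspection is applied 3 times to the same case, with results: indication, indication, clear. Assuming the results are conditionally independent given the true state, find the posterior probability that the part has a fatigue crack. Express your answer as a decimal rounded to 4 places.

With H the event that the part has a fatigue crack, the joint likelihood of the observed sequence is P(data|H) = 0.874·0.874·0.126 = 0.096248 and P(data|¬H) = 0.229·0.229·0.771 = 0.040432.
Bayes: P(H|data) = 0.253·0.096248 / (0.253·0.096248 + 0.747·0.040432) = 0.024351/0.054554 = 0.4464.

Posterior P(H) ≈ 0.4464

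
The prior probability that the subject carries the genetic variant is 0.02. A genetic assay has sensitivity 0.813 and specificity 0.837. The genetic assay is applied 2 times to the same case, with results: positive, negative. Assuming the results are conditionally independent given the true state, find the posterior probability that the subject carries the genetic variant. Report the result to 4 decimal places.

Let H be the event that the subject carries the genetic variant; start with P(H) = 0.02. P('positive'|H) = 0.813, P('positive'|¬H) = 0.163.
Update on result 1 ('positive'): P(H) ← 0.813·0.0200 / (0.813·0.0200 + 0.163·0.9800) = 0.016260/0.17600 = 0.0924.
Update on result 2 ('negative'): P(H) ← 0.187·0.0924 / (0.187·0.0924 + 0.837·0.9076) = 0.017276/0.77695 = 0.0222.

Posterior P(H) ≈ 0.0222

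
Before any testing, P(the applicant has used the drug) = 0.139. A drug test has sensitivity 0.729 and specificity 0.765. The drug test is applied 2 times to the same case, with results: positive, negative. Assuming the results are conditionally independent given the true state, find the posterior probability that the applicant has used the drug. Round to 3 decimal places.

Let H be the event that the applicant has used the drug; start with P(H) = 0.139. P('positive'|H) = 0.729, P('positive'|¬H) = 0.235.
Update on result 1 ('positive'): P(H) ← 0.729·0.1390 / (0.729·0.1390 + 0.235·0.8610) = 0.10133/0.30367 = 0.3337.
Update on result 2 ('negative'): P(H) ← 0.271·0.3337 / (0.271·0.3337 + 0.765·0.6663) = 0.090431/0.60016 = 0.1507.

Posterior P(H) ≈ 0.151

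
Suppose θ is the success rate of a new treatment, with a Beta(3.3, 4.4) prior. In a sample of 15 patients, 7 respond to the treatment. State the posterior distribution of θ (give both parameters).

Observing 7 successes and 8 failures updates Beta(3.3, 4.4) by adding the success and failure counts to the two shape parameters: α = 3.3+7 = 10.3, β = 4.4+8 = 12.4.

Posterior: Beta(10.3, 12.4)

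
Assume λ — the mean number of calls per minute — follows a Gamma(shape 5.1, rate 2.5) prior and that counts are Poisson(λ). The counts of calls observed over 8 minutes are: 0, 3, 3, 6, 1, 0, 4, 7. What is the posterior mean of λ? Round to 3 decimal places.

Posterior mean ≈ 2.771

The Poisson likelihood adds the total count to the shape and the number of exposure periods to the rate. Here ∑xᵢ = 24 and n = 8, so shape 5.1→29.1 and rate 2.5→10.5.
Posterior mean = shape/rate = 29.1/10.5 = 2.771.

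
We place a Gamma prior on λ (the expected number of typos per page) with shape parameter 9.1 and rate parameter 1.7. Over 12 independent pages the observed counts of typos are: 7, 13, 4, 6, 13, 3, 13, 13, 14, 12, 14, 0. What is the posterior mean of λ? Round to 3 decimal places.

Total count ∑xᵢ = 112 over n = 12 pages.
Gamma is conjugate to the Poisson likelihood: posterior is Gamma(shape = 9.1+112 = 121.1, rate = 1.7+12 = 13.7).
Posterior mean = shape/rate = 121.1/13.7 = 8.839.

Posterior mean ≈ 8.839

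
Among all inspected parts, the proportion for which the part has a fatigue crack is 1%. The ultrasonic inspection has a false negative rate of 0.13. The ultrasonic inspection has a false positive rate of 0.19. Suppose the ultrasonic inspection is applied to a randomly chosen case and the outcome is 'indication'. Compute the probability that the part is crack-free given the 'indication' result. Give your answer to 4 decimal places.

Write H for 'the part has a fatigue crack'. Prior odds H:¬H = 0.01/0.99 = 0.010101. For the 'indication' outcome, the likelihood ratio is 0.87/0.19 = 4.5789.
Posterior odds = 0.010101 × 4.5789 = 0.046252, so P(H|E) = 0.046252/(1+0.046252) = 0.0442. Then P(¬H|E) = 1 − 0.0442 = 0.9558.

P(¬H | E) ≈ 0.9558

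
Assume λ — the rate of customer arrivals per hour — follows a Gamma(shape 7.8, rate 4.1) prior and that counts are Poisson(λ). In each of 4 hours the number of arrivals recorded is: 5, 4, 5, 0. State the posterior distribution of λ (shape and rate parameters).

Posterior: Gamma(shape=21.8, rate=8.1)

The Poisson likelihood adds the total count to the shape and the number of exposure periods to the rate. Here ∑xᵢ = 14 and n = 4, so shape 7.8→21.8 and rate 4.1→8.1.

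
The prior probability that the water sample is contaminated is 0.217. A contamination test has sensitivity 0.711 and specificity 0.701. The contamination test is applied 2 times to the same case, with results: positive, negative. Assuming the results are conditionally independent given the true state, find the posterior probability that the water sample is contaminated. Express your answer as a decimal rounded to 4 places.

With H the event that the water sample is contaminated, the joint likelihood of the observed sequence is P(data|H) = 0.711·0.289 = 0.20548 and P(data|¬H) = 0.299·0.701 = 0.20960.
Bayes: P(H|data) = 0.217·0.20548 / (0.217·0.20548 + 0.783·0.20960) = 0.044589/0.20870 = 0.2136.

Posterior P(H) ≈ 0.2136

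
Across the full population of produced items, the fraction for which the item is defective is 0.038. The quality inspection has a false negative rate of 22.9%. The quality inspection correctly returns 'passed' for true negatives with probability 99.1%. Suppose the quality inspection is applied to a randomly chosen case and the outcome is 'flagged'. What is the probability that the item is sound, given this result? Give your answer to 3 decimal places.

Write H for 'the item is defective'. Prior odds H:¬H = 0.038/0.962 = 0.039501. For the 'flagged' outcome, the likelihood ratio is 0.771/0.009 = 85.667.
Posterior odds = 0.039501 × 85.667 = 3.3839, so P(H|E) = 3.3839/(1+3.3839) = 0.772. Then P(¬H|E) = 1 − 0.772 = 0.228.

P(¬H | E) ≈ 0.228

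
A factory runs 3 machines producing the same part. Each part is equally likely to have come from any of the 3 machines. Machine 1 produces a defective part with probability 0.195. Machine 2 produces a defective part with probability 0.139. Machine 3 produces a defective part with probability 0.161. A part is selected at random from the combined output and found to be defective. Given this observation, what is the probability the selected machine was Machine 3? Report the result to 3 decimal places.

Tabulate prior·likelihood by source: [1] prior 0.333333, lik 0.195, product 0.06500; [2] prior 0.333333, lik 0.139, product 0.04633; [3] prior 0.333333, lik 0.161, product 0.05367.
Normalizing constant = 0.16500; the posterior for Machine 3 is its product over the sum, 0.05367/0.16500 = 0.325.

Posterior probability ≈ 0.325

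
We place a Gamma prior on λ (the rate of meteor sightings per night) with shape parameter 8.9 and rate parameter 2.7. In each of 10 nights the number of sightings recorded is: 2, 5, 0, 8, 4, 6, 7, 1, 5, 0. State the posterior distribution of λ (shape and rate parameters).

Posterior: Gamma(shape=46.9, rate=12.7)

Total count ∑xᵢ = 38 over n = 10 nights.
Gamma is conjugate to the Poisson likelihood: posterior is Gamma(shape = 8.9+38 = 46.9, rate = 2.7+10 = 12.7).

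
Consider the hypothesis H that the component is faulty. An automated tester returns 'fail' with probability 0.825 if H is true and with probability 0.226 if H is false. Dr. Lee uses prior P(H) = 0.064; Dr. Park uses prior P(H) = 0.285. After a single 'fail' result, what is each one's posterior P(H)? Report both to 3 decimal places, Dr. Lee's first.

Dr. Lee: 0.200; Dr. Park: 0.593

P('+'|H) = 0.825, P('+'|¬H) = 0.226.
Dr. Lee: numerator 0.825·0.064 = 0.052800; evidence = 0.052800+0.226·0.936 = 0.26434; posterior = 0.200.
Dr. Park: numerator 0.825·0.285 = 0.23512; evidence = 0.23512+0.226·0.715 = 0.39671; posterior = 0.593.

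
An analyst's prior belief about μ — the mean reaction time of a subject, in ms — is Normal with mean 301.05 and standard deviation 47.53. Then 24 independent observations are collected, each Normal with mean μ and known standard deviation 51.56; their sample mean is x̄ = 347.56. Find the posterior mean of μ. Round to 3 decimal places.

Posterior mean ≈ 345.386

With known σ, the Normal prior is conjugate. Weight on the data is w = (n/σ²)/(n/σ² + 1/τ₀²) = 0.00902787/(0.00902787+0.00044265) = 0.95326.
Posterior mean = w·x̄ + (1−w)·μ₀ = 0.95326·347.56 + 0.046740·301.05 = 345.386.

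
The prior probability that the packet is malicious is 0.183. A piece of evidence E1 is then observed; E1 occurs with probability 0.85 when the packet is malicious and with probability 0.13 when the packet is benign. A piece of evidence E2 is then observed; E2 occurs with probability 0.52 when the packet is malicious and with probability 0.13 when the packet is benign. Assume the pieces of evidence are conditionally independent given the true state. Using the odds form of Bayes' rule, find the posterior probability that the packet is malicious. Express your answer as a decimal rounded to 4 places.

Posterior probability ≈ 0.8542

Prior odds = 0.183/(1−0.183) = 0.22399. In log-odds, ln(0.22399) = -1.4962.
Add log likelihood ratios: ln(6.5385) + ln(4.0000) = 3.2640.
Posterior log-odds = 1.7678, so posterior odds = exp(1.7678) = 5.8582. Converting, P(H|E) = 5.8582/6.8582 = 0.8542.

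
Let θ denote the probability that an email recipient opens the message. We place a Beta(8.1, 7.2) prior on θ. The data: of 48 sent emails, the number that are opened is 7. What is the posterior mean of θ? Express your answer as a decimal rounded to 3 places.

The binomial likelihood is conjugate to the Beta prior: with 7 successes and 41 failures, the posterior is Beta(8.1+7, 7.2+41) = Beta(15.1, 48.2).
Posterior mean = α/(α+β) = 15.1/63.3 = 0.239.

Posterior mean ≈ 0.239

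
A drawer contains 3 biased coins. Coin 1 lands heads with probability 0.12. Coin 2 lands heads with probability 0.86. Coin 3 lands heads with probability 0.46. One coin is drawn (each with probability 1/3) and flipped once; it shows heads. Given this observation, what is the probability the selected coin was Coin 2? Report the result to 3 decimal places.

Posterior probability ≈ 0.597

P(heads|C1) = 0.12; P(heads|C2) = 0.86; P(heads|C3) = 0.46.
Prior × likelihood for each source: 0.333333·0.12=0.04000, 0.333333·0.86=0.2867, 0.333333·0.46=0.1533. Summing gives P(heads) = 0.48000.
P(Coin 2 | heads) = 0.2867 / 0.48000 = 0.597.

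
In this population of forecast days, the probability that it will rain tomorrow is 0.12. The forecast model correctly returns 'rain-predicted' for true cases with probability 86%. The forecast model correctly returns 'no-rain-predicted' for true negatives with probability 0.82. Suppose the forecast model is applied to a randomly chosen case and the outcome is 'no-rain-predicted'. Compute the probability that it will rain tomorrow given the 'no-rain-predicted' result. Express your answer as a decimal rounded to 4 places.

Write H for 'it will rain tomorrow'. Prior odds H:¬H = 0.12/0.88 = 0.13636. For the 'no-rain-predicted' outcome, the likelihood ratio is 0.14/0.82 = 0.17073.
Posterior odds = 0.13636 × 0.17073 = 0.023282, so P(H|E) = 0.023282/(1+0.023282) = 0.0228.

P(H | E) ≈ 0.0228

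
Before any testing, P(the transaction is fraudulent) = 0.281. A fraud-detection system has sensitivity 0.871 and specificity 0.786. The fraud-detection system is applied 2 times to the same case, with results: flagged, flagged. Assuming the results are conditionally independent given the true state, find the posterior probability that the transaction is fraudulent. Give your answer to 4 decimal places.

Posterior P(H) ≈ 0.8662

Let H be the event that the transaction is fraudulent; start with P(H) = 0.281. P('flagged'|H) = 0.871, P('flagged'|¬H) = 0.214.
Update on result 1 ('flagged'): P(H) ← 0.871·0.2810 / (0.871·0.2810 + 0.214·0.7190) = 0.24475/0.39862 = 0.6140.
Update on result 2 ('flagged'): P(H) ← 0.871·0.6140 / (0.871·0.6140 + 0.214·0.3860) = 0.53479/0.61740 = 0.8662.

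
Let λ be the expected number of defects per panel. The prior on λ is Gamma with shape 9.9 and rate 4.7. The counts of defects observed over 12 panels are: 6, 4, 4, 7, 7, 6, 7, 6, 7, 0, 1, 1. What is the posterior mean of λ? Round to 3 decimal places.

Posterior mean ≈ 3.946

Total count ∑xᵢ = 56 over n = 12 panels.
Gamma is conjugate to the Poisson likelihood: posterior is Gamma(shape = 9.9+56 = 65.9, rate = 4.7+12 = 16.7).
Posterior mean = shape/rate = 65.9/16.7 = 3.946.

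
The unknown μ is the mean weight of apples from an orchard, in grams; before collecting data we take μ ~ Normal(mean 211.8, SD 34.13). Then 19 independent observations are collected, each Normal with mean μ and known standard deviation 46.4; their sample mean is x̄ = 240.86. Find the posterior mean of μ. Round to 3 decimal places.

Posterior mean ≈ 238.284

Prior precision 1/τ₀² = 1/34.13² = 0.00085847; data precision n/σ² = 19/46.4² = 0.00882506.
Posterior precision = 0.00085847 + 0.00882506 = 0.00968353.
Posterior mean = (0.00085847·211.8 + 0.00882506·240.86) / 0.00968353 = 238.284.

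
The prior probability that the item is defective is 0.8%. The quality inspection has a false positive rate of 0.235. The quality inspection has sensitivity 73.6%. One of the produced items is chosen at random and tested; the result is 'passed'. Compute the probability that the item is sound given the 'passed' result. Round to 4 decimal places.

P(¬H | E) ≈ 0.9972

Write H for 'the item is defective'. Prior odds H:¬H = 0.008/0.992 = 0.0080645. For the 'passed' outcome, the likelihood ratio is 0.264/0.765 = 0.34510.
Posterior odds = 0.0080645 × 0.34510 = 0.0027830, so P(H|E) = 0.0027830/(1+0.0027830) = 0.0028. Then P(¬H|E) = 1 − 0.0028 = 0.9972.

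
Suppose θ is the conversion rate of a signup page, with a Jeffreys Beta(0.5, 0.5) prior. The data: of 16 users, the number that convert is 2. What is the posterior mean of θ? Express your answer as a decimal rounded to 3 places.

Posterior mean ≈ 0.147

The binomial likelihood is conjugate to the Beta prior: with 2 successes and 14 failures, the posterior is Beta(0.5+2, 0.5+14) = Beta(2.5, 14.5).
Posterior mean = α/(α+β) = 2.5/17 = 0.147.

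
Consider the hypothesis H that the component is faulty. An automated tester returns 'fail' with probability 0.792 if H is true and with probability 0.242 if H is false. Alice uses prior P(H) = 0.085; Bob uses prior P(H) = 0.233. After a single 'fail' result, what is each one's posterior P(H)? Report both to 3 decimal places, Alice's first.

Alice: 0.233; Bob: 0.499

The likelihood ratio for a 'fail' result is 0.792/0.242 = 3.2727.
Alice: prior odds 0.085/0.915 = 0.092896; posterior odds 0.30402; posterior probability 0.233.
Bob: prior odds 0.233/0.767 = 0.30378; posterior odds 0.99419; posterior probability 0.499.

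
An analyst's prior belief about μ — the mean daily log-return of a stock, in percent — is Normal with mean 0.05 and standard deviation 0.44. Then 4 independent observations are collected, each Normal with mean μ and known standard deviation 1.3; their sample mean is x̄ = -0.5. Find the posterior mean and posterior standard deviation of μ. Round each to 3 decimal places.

Prior precision 1/τ₀² = 1/0.44² = 5.16529; data precision n/σ² = 4/1.3² = 2.36686.
Posterior precision = 5.16529 + 2.36686 = 7.53215, giving posterior SD = 1/√7.53215 = 0.364.
Posterior mean = (5.16529·0.05 + 2.36686·-0.5) / 7.53215 = -0.123.

Posterior mean ≈ -0.123; posterior SD ≈ 0.364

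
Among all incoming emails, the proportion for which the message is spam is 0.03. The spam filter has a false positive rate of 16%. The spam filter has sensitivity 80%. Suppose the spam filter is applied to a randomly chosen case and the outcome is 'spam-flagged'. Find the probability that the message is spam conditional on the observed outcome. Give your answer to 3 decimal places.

P(H | E) ≈ 0.134

Let H be the event that the message is spam. P(H) = 0.03, so P(¬H) = 0.97. With E the 'spam-flagged' result, P(E|H) = 0.8 and P(E|¬H) = 0.16.
P(E) = 0.8·0.03 + 0.16·0.97 = 0.024000 + 0.15520 = 0.17920.
By Bayes' theorem, P(H|E) = 0.024000 / 0.17920 = 0.134.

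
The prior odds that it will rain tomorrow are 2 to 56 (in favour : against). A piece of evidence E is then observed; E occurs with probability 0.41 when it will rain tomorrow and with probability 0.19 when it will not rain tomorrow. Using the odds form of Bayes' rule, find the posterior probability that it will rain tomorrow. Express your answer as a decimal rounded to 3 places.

Prior odds = 2/56 = 0.035714. In log-odds, ln(0.035714) = -3.3322.
Add log likelihood ratio: ln(2.1579) = 0.76913.
Posterior log-odds = -2.5631, so posterior odds = exp(-2.5631) = 0.077068. Converting, P(H|E) = 0.077068/1.0771 = 0.072.

Posterior probability ≈ 0.072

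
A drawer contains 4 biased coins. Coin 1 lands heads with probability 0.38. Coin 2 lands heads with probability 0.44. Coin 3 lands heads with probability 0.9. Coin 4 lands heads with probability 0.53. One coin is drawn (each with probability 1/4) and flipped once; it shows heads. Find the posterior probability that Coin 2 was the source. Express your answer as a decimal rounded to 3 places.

Posterior probability ≈ 0.196

Tabulate prior·likelihood by source: [1] prior 0.25, lik 0.38, product 0.09500; [2] prior 0.25, lik 0.44, product 0.1100; [3] prior 0.25, lik 0.9, product 0.2250; [4] prior 0.25, lik 0.53, product 0.1325.
Normalizing constant = 0.56250; the posterior for Coin 2 is its product over the sum, 0.1100/0.56250 = 0.196.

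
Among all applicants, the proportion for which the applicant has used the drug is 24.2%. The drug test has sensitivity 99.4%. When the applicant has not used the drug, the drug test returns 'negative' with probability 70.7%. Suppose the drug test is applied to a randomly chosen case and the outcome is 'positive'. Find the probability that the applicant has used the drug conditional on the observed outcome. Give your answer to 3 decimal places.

Write H for 'the applicant has used the drug'. Prior odds H:¬H = 0.242/0.758 = 0.31926. For the 'positive' outcome, the likelihood ratio is 0.994/0.293 = 3.3925.
Posterior odds = 0.31926 × 3.3925 = 1.0831, so P(H|E) = 1.0831/(1+1.0831) = 0.520.

P(H | E) ≈ 0.520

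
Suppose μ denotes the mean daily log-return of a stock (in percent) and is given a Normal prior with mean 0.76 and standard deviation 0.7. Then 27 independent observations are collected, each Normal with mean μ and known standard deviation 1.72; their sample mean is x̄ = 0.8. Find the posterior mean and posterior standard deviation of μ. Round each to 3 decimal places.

With known σ, the Normal prior is conjugate. Weight on the data is w = (n/σ²)/(n/σ² + 1/τ₀²) = 9.12655/(9.12655+2.04082) = 0.81725.
Posterior mean = w·x̄ + (1−w)·μ₀ = 0.81725·0.8 + 0.18275·0.76 = 0.793. Posterior variance = 1/(9.12655+2.04082) = 0.0895466, so SD = 0.299.

Posterior mean ≈ 0.793; posterior SD ≈ 0.299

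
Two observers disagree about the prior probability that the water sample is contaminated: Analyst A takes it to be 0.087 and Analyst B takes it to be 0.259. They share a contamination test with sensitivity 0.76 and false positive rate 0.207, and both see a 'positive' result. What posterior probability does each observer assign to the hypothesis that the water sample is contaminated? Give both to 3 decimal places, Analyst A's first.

Analyst A: 0.259; Analyst B: 0.562

The likelihood ratio for a 'positive' result is 0.76/0.207 = 3.6715.
Analyst A: prior odds 0.087/0.913 = 0.095290; posterior odds 0.34986; posterior probability 0.259.
Analyst B: prior odds 0.259/0.741 = 0.34953; posterior odds 1.2833; posterior probability 0.562.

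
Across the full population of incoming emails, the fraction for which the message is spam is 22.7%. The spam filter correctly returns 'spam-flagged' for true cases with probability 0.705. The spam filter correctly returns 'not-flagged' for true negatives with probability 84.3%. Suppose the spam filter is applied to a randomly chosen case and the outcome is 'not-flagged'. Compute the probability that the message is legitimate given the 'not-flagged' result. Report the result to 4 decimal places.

Let H be the event that the message is spam. P(H) = 0.227, so P(¬H) = 0.773. With E the 'not-flagged' result, P(E|H) = 0.295 and P(E|¬H) = 0.843.
P(E) = 0.295·0.227 + 0.843·0.773 = 0.066965 + 0.65164 = 0.71860.
By Bayes' theorem, P(H|E) = 0.066965 / 0.71860 = 0.0932. Hence P(¬H|E) = 1 − 0.0932 = 0.9068.

P(¬H | E) ≈ 0.9068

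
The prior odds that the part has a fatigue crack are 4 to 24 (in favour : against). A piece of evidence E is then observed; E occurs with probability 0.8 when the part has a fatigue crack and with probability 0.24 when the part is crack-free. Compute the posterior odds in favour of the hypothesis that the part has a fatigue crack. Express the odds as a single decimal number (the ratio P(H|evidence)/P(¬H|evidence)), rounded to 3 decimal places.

Posterior odds ≈ 0.556

Prior odds = 4/24 = 0.16667.
Likelihood ratio for E = 0.8/0.24 = 3.3333.
Posterior odds = prior odds × LR = 0.55556.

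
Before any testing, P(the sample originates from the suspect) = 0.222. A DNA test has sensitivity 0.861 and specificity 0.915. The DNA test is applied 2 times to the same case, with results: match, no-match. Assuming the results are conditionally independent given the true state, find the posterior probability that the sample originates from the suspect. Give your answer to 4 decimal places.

Posterior P(H) ≈ 0.3051

Let H be the event that the sample originates from the suspect; start with P(H) = 0.222. P('match'|H) = 0.861, P('match'|¬H) = 0.085.
Update on result 1 ('match'): P(H) ← 0.861·0.2220 / (0.861·0.2220 + 0.085·0.7780) = 0.19114/0.25727 = 0.7430.
Update on result 2 ('no-match'): P(H) ← 0.139·0.7430 / (0.139·0.7430 + 0.915·0.2570) = 0.10327/0.33847 = 0.3051.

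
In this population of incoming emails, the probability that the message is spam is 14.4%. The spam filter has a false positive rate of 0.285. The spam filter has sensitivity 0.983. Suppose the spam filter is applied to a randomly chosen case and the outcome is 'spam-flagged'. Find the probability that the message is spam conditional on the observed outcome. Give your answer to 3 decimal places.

Write H for 'the message is spam'. Prior odds H:¬H = 0.144/0.856 = 0.16822. For the 'spam-flagged' outcome, the likelihood ratio is 0.983/0.285 = 3.4491.
Posterior odds = 0.16822 × 3.4491 = 0.58023, so P(H|E) = 0.58023/(1+0.58023) = 0.367.

P(H | E) ≈ 0.367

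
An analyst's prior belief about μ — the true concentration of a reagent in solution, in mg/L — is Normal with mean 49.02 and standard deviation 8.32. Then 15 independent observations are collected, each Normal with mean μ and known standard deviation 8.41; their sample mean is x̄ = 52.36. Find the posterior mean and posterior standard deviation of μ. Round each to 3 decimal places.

Posterior mean ≈ 52.147; posterior SD ≈ 2.101

With known σ, the Normal prior is conjugate. Weight on the data is w = (n/σ²)/(n/σ² + 1/τ₀²) = 0.212080/(0.212080+0.0144462) = 0.93623.
Posterior mean = w·x̄ + (1−w)·μ₀ = 0.93623·52.36 + 0.063773·49.02 = 52.147. Posterior variance = 1/(0.212080+0.0144462) = 4.41450, so SD = 2.101.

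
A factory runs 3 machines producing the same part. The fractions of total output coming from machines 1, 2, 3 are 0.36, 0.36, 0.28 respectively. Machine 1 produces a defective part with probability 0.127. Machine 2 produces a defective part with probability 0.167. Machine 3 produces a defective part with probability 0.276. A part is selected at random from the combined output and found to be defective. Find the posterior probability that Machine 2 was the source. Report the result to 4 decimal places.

Posterior probability ≈ 0.3283

Tabulate prior·likelihood by source: [1] prior 0.36, lik 0.127, product 0.04572; [2] prior 0.36, lik 0.167, product 0.06012; [3] prior 0.28, lik 0.276, product 0.07728.
Normalizing constant = 0.18312; the posterior for Machine 2 is its product over the sum, 0.06012/0.18312 = 0.3283.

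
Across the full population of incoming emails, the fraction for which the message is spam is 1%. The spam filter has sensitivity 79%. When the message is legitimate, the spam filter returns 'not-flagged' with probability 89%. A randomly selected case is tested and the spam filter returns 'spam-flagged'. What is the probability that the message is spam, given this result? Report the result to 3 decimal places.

Write H for 'the message is spam'. Prior odds H:¬H = 0.01/0.99 = 0.010101. For the 'spam-flagged' outcome, the likelihood ratio is 0.79/0.11 = 7.1818.
Posterior odds = 0.010101 × 7.1818 = 0.072544, so P(H|E) = 0.072544/(1+0.072544) = 0.068.

P(H | E) ≈ 0.068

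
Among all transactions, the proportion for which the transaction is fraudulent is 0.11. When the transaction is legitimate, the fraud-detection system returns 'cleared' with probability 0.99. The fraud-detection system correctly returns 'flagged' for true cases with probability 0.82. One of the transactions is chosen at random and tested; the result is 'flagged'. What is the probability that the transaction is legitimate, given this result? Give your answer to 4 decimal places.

P(¬H | E) ≈ 0.0898

Let H be the event that the transaction is fraudulent. P(H) = 0.11, so P(¬H) = 0.89. With E the 'flagged' result, P(E|H) = 0.82 and P(E|¬H) = 0.01.
P(E) = 0.82·0.11 + 0.01·0.89 = 0.090200 + 0.0089000 = 0.099100.
By Bayes' theorem, P(H|E) = 0.090200 / 0.099100 = 0.9102. Hence P(¬H|E) = 1 − 0.9102 = 0.0898.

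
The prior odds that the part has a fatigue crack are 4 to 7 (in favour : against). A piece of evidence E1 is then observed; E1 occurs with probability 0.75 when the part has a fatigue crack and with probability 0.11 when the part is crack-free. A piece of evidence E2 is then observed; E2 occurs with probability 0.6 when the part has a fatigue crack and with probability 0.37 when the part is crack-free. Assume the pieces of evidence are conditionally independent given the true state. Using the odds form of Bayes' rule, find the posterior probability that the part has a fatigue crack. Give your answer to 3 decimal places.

Posterior probability ≈ 0.863

Prior odds = 4/7 = 0.57143. In log-odds, ln(0.57143) = -0.55962.
Add log likelihood ratios: ln(6.8182) + ln(1.6216) = 2.4030.
Posterior log-odds = 1.8434, so posterior odds = exp(1.8434) = 6.3180. Converting, P(H|E) = 6.3180/7.3180 = 0.863.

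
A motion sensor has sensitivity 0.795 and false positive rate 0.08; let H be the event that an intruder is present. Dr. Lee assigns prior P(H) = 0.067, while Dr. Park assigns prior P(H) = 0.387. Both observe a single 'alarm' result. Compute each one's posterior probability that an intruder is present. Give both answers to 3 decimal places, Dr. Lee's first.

The likelihood ratio for an 'alarm' result is 0.795/0.08 = 9.9375.
Dr. Lee: prior odds 0.067/0.933 = 0.071811; posterior odds 0.71363; posterior probability 0.416.
Dr. Park: prior odds 0.387/0.613 = 0.63132; posterior odds 6.2738; posterior probability 0.863.

Dr. Lee: 0.416; Dr. Park: 0.863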